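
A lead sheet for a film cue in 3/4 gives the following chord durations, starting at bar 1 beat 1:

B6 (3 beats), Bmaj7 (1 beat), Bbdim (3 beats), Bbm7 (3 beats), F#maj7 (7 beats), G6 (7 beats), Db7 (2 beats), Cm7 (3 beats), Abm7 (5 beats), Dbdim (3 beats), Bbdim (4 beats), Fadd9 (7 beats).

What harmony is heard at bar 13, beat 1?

Dbdim

Beat 1 of bar 13 is beat (13−1)×3 + 1 = 37 overall.
Running totals: B6 ends at 3, Bmaj7 ends at 4, Bbdim ends at 7, Bbm7 ends at 10, F#maj7 ends at 17, G6 ends at 24, Db7 ends at 26, Cm7 ends at 29, Abm7 ends at 34, Dbdim ends at 37.
Beat 37 falls within Dbdim.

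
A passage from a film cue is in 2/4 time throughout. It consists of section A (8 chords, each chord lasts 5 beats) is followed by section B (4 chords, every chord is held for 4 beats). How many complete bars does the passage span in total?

A: 8 × 5 = 40 beats = 20 bars.
B: 4 × 4 = 16 beats = 8 bars.
Total: 20 + 8 = 28 bars.

28 bars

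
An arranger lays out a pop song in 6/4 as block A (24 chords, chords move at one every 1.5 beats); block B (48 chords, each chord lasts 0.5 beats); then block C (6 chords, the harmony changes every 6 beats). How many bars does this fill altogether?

A: 24 × 1.5 = 36 beats = 6 bars.
B: 48 × 0.5 = 24 beats = 4 bars.
C: 6 × 6 = 36 beats = 6 bars.
Total: 6 + 4 + 6 = 16 bars.

16 bars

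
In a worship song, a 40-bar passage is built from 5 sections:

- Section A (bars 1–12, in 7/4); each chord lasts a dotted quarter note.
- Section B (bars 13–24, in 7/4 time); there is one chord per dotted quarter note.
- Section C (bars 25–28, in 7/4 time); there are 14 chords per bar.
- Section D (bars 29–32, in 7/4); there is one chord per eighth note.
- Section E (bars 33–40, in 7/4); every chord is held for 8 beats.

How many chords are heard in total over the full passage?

231 chords

A: 12 bars × 7 beats = 84 beats; 1.5 beats/chord → 56 chords.
B: 12 bars × 7 beats = 84 beats; 1.5 beats/chord → 56 chords.
C: 4 bars × 7 beats = 28 beats; 0.5 beats/chord → 56 chords.
D: 4 bars × 7 beats = 28 beats; 0.5 beats/chord → 56 chords.
E: 8 bars × 7 beats = 56 beats; 8 beats/chord → 7 chords.
Total: 56 + 56 + 56 + 56 + 7 = 231.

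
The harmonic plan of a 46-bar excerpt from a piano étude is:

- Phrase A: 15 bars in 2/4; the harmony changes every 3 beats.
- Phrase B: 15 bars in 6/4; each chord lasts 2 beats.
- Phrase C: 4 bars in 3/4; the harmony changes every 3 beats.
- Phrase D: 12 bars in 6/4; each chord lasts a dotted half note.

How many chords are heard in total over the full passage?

A has 30 beats and chords last 3 each, so 10 chords.
B has 90 beats and chords last 2 each, so 45 chords.
C has 12 beats and chords last 3 each, so 4 chords.
D has 72 beats and chords last 3 each, so 24 chords.
Total: 10 + 45 + 4 + 24 = 83.

83 chords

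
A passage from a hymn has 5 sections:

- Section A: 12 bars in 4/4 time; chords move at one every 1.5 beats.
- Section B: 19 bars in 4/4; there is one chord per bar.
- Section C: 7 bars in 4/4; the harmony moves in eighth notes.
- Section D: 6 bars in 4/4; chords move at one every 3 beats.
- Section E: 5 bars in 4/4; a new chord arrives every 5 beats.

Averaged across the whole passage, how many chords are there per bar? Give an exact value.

17/7 chords per bar

A: 12 bars of 4 beats is 48 beats; at 1.5 beats each that's 32 chords.
B: 19 bars of 4 beats is 76 beats; at 4 beats each that's 19 chords.
C: 7 bars of 4 beats is 28 beats; at 0.5 beats each that's 56 chords.
D: 6 bars of 4 beats is 24 beats; at 3 beats each that's 8 chords.
E: 5 bars of 4 beats is 20 beats; at 5 beats each that's 4 chords.
Overall: 119 chords over 49 bars → 119/49 = 17/7 chords per bar.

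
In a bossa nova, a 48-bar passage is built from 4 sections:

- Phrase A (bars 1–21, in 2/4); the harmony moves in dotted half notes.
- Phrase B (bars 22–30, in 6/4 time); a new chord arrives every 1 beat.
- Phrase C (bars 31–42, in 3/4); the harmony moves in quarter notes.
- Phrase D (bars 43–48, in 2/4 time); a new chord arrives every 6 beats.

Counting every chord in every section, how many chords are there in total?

106 chords

A: 21·2 = 42 beats, 42/3 = 14 chords.
B: 9·6 = 54 beats, 54/1 = 54 chords.
C: 12·3 = 36 beats, 36/1 = 36 chords.
D: 6·2 = 12 beats, 12/6 = 2 chords.
Total: 14 + 54 + 36 + 2 = 106.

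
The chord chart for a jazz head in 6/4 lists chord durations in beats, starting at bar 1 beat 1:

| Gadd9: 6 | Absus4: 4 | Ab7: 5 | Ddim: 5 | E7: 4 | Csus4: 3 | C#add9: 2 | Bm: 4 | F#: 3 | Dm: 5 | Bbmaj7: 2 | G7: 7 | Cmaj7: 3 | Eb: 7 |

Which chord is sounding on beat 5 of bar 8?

G7

Beat 5 of bar 8 is beat (8−1)×6 + 5 = 47 overall.
Running totals: Gadd9 ends at 6, Absus4 ends at 10, Ab7 ends at 15, Ddim ends at 20, E7 ends at 24, Csus4 ends at 27, C#add9 ends at 29, Bm ends at 33, F# ends at 36, Dm ends at 41, Bbmaj7 ends at 43, G7 ends at 50.
Beat 47 falls within G7.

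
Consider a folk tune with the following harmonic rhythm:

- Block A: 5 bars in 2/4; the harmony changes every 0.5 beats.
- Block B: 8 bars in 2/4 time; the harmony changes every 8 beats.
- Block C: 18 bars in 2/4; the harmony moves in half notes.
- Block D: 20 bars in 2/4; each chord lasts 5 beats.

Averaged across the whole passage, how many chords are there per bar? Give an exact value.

16/17 chords per bar

A: 5 bars of 2 beats is 10 beats; at 0.5 beats each that's 20 chords.
B: 8 bars of 2 beats is 16 beats; at 8 beats each that's 2 chords.
C: 18 bars of 2 beats is 36 beats; at 2 beats each that's 18 chords.
D: 20 bars of 2 beats is 40 beats; at 5 beats each that's 8 chords.
Overall: 48 chords over 51 bars → 48/51 = 16/17 chords per bar.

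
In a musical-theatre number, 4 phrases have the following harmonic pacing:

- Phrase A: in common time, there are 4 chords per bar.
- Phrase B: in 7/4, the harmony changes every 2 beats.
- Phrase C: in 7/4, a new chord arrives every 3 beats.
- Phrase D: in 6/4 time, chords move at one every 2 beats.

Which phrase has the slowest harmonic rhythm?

A: each chord is 1 beat in 4/4, so 4 per bar.
B: each chord is 2 beats in 7/4, so 3.5 per bar.
C: each chord is 3 beats in 7/4, so 7/3 per bar.
D: each chord is 2 beats in 6/4, so 3 per bar.
Slowest is C at 7/3 chords/bar.

Phrase C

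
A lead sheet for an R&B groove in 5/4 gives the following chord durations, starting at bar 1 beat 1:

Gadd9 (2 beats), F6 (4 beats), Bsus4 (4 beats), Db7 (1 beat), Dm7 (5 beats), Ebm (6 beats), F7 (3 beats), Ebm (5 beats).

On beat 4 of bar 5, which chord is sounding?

F7

Beat 4 of bar 5 is beat (5−1)×5 + 4 = 24 overall.
Running totals: Gadd9 ends at 2, F6 ends at 6, Bsus4 ends at 10, Db7 ends at 11, Dm7 ends at 16, Ebm ends at 22, F7 ends at 25.
Beat 24 falls within F7.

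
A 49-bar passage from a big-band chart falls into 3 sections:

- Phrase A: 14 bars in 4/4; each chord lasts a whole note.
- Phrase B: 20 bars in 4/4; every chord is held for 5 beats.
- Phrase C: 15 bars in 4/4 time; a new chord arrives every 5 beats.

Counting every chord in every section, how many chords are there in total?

A: 14·4 = 56 beats, 56/4 = 14 chords.
B: 20·4 = 80 beats, 80/5 = 16 chords.
C: 15·4 = 60 beats, 60/5 = 12 chords.
Total: 14 + 16 + 12 = 42.

42 chords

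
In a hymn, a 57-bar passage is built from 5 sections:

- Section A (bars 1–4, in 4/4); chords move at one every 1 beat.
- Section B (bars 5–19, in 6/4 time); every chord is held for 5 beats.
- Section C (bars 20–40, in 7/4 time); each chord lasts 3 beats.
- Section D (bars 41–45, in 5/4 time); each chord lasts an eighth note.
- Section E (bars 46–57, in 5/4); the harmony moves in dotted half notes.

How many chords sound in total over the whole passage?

A: 4·4 = 16 beats, 16/1 = 16 chords.
B: 15·6 = 90 beats, 90/5 = 18 chords.
C: 21·7 = 147 beats, 147/3 = 49 chords.
D: 5·5 = 25 beats, 25/0.5 = 50 chords.
E: 12·5 = 60 beats, 60/3 = 20 chords.
Total: 16 + 18 + 49 + 50 + 20 = 153.

153 chords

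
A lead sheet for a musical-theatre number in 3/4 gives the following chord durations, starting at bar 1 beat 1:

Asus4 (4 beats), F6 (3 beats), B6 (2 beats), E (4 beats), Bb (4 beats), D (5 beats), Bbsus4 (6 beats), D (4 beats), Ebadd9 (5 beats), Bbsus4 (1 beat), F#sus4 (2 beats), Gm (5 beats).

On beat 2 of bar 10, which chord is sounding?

Beat 2 of bar 10 is beat (10−1)×3 + 2 = 29 overall.
Running totals: Asus4 ends at 4, F6 ends at 7, B6 ends at 9, E ends at 13, Bb ends at 17, D ends at 22, Bbsus4 ends at 28, D ends at 32.
Beat 29 falls within D.

D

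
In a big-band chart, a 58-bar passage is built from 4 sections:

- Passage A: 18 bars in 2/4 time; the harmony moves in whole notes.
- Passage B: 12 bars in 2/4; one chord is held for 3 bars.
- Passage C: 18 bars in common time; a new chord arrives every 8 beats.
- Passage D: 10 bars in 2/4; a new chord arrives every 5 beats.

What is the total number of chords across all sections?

A: 18 bars × 2 beats = 36 beats; 4 beats/chord → 9 chords.
B: 12 bars × 2 beats = 24 beats; 6 beats/chord → 4 chords.
C: 18 bars × 4 beats = 72 beats; 8 beats/chord → 9 chords.
D: 10 bars × 2 beats = 20 beats; 5 beats/chord → 4 chords.
Total: 9 + 4 + 9 + 4 = 26.

26 chords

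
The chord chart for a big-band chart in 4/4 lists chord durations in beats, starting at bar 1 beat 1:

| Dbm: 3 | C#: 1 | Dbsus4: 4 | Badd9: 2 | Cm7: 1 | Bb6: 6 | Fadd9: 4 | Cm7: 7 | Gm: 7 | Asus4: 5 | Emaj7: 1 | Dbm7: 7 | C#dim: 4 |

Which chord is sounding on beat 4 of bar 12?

Dbm7

Beat 4 of bar 12 is beat (12−1)×4 + 4 = 48 overall.
Running totals: Dbm ends at 3, C# ends at 4, Dbsus4 ends at 8, Badd9 ends at 10, Cm7 ends at 11, Bb6 ends at 17, Fadd9 ends at 21, Cm7 ends at 28, Gm ends at 35, Asus4 ends at 40, Emaj7 ends at 41, Dbm7 ends at 48.
Beat 48 falls within Dbm7.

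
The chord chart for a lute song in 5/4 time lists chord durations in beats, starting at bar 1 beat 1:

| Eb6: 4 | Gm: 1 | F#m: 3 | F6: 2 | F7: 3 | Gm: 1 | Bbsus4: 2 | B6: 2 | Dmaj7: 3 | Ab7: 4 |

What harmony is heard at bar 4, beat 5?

Beat 5 of bar 4 is beat (4−1)×5 + 5 = 20 overall.
Running totals: Eb6 ends at 4, Gm ends at 5, F#m ends at 8, F6 ends at 10, F7 ends at 13, Gm ends at 14, Bbsus4 ends at 16, B6 ends at 18, Dmaj7 ends at 21.
Beat 20 falls within Dmaj7.

Dmaj7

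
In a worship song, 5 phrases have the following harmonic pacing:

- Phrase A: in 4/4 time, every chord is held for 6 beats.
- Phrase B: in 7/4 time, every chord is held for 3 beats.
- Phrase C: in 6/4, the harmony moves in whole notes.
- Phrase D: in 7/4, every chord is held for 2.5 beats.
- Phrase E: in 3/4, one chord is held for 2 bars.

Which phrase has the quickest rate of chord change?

A: each chord is 6 beats in 4/4, so 2/3 per bar.
B: each chord is 3 beats in 7/4, so 7/3 per bar.
C: each chord is 4 beats in 6/4, so 1.5 per bar.
D: each chord is 2.5 beats in 7/4, so 2.8 per bar.
E: each chord is 6 beats in 3/4, so 0.5 per bar.
Fastest is D at 2.8 chords/bar.

Phrase D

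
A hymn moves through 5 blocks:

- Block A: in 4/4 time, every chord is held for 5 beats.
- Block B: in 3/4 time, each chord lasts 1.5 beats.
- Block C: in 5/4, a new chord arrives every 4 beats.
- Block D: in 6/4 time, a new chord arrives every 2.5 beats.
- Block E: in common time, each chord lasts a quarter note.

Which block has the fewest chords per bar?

Block A

A: 4 beats/bar ÷ 5 beats/chord = 0.8 chords/bar.
B: 3 beats/bar ÷ 1.5 beats/chord = 2 chords/bar.
C: 5 beats/bar ÷ 4 beats/chord = 1.25 chords/bar.
D: 6 beats/bar ÷ 2.5 beats/chord = 2.4 chords/bar.
E: 4 beats/bar ÷ 1 beat/chord = 4 chords/bar.
Slowest is A at 0.8 chords/bar.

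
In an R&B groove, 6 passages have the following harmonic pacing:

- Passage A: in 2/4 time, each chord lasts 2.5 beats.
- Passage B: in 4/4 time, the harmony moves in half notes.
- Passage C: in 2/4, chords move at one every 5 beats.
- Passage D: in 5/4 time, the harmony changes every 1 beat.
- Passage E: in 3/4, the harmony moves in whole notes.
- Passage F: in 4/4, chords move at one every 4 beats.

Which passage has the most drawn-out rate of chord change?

A: each chord is 2.5 beats in 2/4, so 0.8 per bar.
B: each chord is 2 beats in 4/4, so 2 per bar.
C: each chord is 5 beats in 2/4, so 0.4 per bar.
D: each chord is 1 beat in 5/4, so 5 per bar.
E: each chord is 4 beats in 3/4, so 0.75 per bar.
F: each chord is 4 beats in 4/4, so 1 per bar.
Slowest is C at 0.4 chords/bar.

Passage C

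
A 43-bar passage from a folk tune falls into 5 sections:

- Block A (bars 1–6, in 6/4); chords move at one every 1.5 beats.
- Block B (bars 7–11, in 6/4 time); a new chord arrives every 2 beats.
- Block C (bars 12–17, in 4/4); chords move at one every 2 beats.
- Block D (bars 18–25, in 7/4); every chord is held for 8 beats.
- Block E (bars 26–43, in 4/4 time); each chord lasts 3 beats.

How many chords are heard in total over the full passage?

82 chords

A has 36 beats and chords last 1.5 each, so 24 chords.
B has 30 beats and chords last 2 each, so 15 chords.
C has 24 beats and chords last 2 each, so 12 chords.
D has 56 beats and chords last 8 each, so 7 chords.
E has 72 beats and chords last 3 each, so 24 chords.
Total: 24 + 15 + 12 + 7 + 24 = 82.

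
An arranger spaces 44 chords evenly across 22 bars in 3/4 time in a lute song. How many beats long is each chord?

1.5 beats

22 bars × 3 beats/bar = 66 beats total.
66 beats ÷ 44 chords = 1.5 beats per chord.
(That is a dotted quarter note.)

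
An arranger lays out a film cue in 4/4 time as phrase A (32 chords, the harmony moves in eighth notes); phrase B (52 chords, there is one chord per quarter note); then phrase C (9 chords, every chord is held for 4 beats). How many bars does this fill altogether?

A: 32 × 0.5 = 16 beats = 4 bars.
B: 52 × 1 = 52 beats = 13 bars.
C: 9 × 4 = 36 beats = 9 bars.
Total: 4 + 13 + 9 = 26 bars.

26 bars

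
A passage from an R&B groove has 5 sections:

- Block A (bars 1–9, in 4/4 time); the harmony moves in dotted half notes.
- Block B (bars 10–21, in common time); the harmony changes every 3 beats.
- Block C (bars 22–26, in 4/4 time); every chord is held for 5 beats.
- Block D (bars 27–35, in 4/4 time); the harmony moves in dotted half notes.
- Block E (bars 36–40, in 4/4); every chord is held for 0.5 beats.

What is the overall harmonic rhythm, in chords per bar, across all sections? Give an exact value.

A: 9 bars of 4 beats is 36 beats; at 3 beats each that's 12 chords.
B: 12 bars of 4 beats is 48 beats; at 3 beats each that's 16 chords.
C: 5 bars of 4 beats is 20 beats; at 5 beats each that's 4 chords.
D: 9 bars of 4 beats is 36 beats; at 3 beats each that's 12 chords.
E: 5 bars of 4 beats is 20 beats; at 0.5 beats each that's 40 chords.
Overall: 84 chords over 40 bars → 84/40 = 2.1 chords per bar.

2.1 chords per bar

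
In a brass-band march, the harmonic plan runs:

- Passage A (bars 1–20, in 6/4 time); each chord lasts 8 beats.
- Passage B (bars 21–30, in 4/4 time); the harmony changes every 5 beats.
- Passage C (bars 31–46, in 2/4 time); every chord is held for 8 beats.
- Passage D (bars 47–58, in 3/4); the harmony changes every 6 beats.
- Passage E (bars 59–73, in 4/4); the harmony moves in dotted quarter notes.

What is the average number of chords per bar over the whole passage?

A: 20 bars of 6 beats is 120 beats; at 8 beats each that's 15 chords.
B: 10 bars of 4 beats is 40 beats; at 5 beats each that's 8 chords.
C: 16 bars of 2 beats is 32 beats; at 8 beats each that's 4 chords.
D: 12 bars of 3 beats is 36 beats; at 6 beats each that's 6 chords.
E: 15 bars of 4 beats is 60 beats; at 1.5 beats each that's 40 chords.
Overall: 73 chords over 73 bars → 73/73 = 1 chords per bar.

1 chords per bar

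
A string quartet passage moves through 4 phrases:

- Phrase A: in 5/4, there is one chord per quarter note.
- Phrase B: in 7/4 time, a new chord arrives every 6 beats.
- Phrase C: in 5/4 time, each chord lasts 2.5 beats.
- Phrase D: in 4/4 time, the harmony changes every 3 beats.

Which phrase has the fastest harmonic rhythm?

Phrase A

A: 5/1 = 5 chords/bar.
B: 7/6 = 7/6 chords/bar.
C: 5/2.5 = 2 chords/bar.
D: 4/3 = 4/3 chords/bar.
Fastest is A at 5 chords/bar.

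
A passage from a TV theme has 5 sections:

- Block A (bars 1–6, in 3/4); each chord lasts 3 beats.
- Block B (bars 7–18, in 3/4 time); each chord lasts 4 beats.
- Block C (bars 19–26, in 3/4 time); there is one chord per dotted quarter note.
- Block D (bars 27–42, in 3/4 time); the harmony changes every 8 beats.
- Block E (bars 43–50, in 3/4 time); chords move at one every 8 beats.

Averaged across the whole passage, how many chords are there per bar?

A: 6 × 3 = 18 beats ÷ 3 = 6 chords.
B: 12 × 3 = 36 beats ÷ 4 = 9 chords.
C: 8 × 3 = 24 beats ÷ 1.5 = 16 chords.
D: 16 × 3 = 48 beats ÷ 8 = 6 chords.
E: 8 × 3 = 24 beats ÷ 8 = 3 chords.
Overall: 40 chords over 50 bars → 40/50 = 0.8 chords per bar.

0.8 chords per bar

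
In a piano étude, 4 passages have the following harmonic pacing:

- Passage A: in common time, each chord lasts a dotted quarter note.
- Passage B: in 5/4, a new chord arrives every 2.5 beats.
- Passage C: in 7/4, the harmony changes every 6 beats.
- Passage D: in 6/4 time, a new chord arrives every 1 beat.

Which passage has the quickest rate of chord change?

Passage D

A: 4 beats/bar ÷ 1.5 beats/chord = 8/3 chords/bar.
B: 5 beats/bar ÷ 2.5 beats/chord = 2 chords/bar.
C: 7 beats/bar ÷ 6 beats/chord = 7/6 chords/bar.
D: 6 beats/bar ÷ 1 beat/chord = 6 chords/bar.
Fastest is D at 6 chords/bar.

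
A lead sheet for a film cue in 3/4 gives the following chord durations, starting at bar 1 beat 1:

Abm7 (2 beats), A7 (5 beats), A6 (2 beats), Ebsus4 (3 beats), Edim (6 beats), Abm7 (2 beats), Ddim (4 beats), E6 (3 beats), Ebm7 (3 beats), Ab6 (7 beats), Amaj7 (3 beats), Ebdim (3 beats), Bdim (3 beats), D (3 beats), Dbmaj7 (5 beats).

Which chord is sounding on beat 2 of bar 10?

Ebm7

Beat 2 of bar 10 is beat (10−1)×3 + 2 = 29 overall.
Running totals: Abm7 ends at 2, A7 ends at 7, A6 ends at 9, Ebsus4 ends at 12, Edim ends at 18, Abm7 ends at 20, Ddim ends at 24, E6 ends at 27, Ebm7 ends at 30.
Beat 29 falls within Ebm7.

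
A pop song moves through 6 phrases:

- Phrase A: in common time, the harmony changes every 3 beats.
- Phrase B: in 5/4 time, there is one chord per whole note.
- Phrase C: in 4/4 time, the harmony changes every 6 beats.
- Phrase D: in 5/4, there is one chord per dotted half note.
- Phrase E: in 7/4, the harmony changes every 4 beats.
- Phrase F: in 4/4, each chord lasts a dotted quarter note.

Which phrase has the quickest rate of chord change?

A: each chord is 3 beats in 4/4, so 4/3 per bar.
B: each chord is 4 beats in 5/4, so 1.25 per bar.
C: each chord is 6 beats in 4/4, so 2/3 per bar.
D: each chord is 3 beats in 5/4, so 5/3 per bar.
E: each chord is 4 beats in 7/4, so 1.75 per bar.
F: each chord is 1.5 beats in 4/4, so 8/3 per bar.
Fastest is F at 8/3 chords/bar.

Phrase F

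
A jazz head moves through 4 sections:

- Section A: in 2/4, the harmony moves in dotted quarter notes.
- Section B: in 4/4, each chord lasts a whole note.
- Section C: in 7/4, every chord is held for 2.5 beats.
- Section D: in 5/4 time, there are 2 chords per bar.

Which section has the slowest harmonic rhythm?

A: 2/1.5 = 4/3 chords/bar.
B: 4/4 = 1 chord/bar.
C: 7/2.5 = 2.8 chords/bar.
D: 5/2.5 = 2 chords/bar.
Slowest is B at 1 chords/bar.

Section B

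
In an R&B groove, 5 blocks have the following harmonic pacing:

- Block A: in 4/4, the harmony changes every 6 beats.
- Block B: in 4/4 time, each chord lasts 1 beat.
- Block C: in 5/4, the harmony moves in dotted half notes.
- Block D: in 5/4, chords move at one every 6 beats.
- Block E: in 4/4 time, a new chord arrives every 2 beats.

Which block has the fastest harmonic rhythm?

Block B

A: 4/6 = 2/3 chords/bar.
B: 4/1 = 4 chords/bar.
C: 5/3 = 5/3 chords/bar.
D: 5/6 = 5/6 chords/bar.
E: 4/2 = 2 chords/bar.
Fastest is B at 4 chords/bar.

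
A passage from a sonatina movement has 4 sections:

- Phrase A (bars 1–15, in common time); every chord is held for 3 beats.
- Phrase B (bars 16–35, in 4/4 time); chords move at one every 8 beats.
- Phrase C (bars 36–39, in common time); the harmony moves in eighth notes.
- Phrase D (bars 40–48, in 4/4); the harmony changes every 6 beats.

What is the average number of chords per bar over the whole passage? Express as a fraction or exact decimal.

17/12 chords per bar

A: 15 × 4 = 60 beats ÷ 3 = 20 chords.
B: 20 × 4 = 80 beats ÷ 8 = 10 chords.
C: 4 × 4 = 16 beats ÷ 0.5 = 32 chords.
D: 9 × 4 = 36 beats ÷ 6 = 6 chords.
Overall: 68 chords over 48 bars → 68/48 = 17/12 chords per bar.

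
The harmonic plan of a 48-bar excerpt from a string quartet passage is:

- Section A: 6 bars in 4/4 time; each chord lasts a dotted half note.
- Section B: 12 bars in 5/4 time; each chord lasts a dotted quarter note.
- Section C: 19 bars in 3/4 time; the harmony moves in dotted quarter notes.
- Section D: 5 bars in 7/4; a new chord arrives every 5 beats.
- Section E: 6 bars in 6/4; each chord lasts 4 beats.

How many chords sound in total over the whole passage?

102 chords

A has 24 beats and chords last 3 each, so 8 chords.
B has 60 beats and chords last 1.5 each, so 40 chords.
C has 57 beats and chords last 1.5 each, so 38 chords.
D has 35 beats and chords last 5 each, so 7 chords.
E has 36 beats and chords last 4 each, so 9 chords.
Total: 8 + 40 + 38 + 7 + 9 = 102.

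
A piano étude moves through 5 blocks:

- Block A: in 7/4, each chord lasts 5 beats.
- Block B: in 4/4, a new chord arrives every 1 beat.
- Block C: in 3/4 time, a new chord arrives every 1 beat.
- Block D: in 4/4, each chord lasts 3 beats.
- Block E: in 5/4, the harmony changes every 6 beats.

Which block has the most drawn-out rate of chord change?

Block E

A: 7 beats/bar ÷ 5 beats/chord = 1.4 chords/bar.
B: 4 beats/bar ÷ 1 beat/chord = 4 chords/bar.
C: 3 beats/bar ÷ 1 beat/chord = 3 chords/bar.
D: 4 beats/bar ÷ 3 beats/chord = 4/3 chords/bar.
E: 5 beats/bar ÷ 6 beats/chord = 5/6 chords/bar.
Slowest is E at 5/6 chords/bar.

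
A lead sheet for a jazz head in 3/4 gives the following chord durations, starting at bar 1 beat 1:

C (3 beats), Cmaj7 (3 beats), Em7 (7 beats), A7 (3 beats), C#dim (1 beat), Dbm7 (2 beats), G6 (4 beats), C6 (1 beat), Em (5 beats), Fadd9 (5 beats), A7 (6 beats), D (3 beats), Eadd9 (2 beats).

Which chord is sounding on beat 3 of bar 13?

Beat 3 of bar 13 is beat (13−1)×3 + 3 = 39 overall.
Running totals: C ends at 3, Cmaj7 ends at 6, Em7 ends at 13, A7 ends at 16, C#dim ends at 17, Dbm7 ends at 19, G6 ends at 23, C6 ends at 24, Em ends at 29, Fadd9 ends at 34, A7 ends at 40.
Beat 39 falls within A7.

A7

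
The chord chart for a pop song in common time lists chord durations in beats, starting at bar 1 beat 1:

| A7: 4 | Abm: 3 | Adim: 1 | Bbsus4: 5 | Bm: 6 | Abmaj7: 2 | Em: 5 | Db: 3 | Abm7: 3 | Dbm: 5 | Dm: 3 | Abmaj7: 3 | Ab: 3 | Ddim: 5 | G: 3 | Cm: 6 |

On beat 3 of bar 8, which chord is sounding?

Abm7

Beat 3 of bar 8 is beat (8−1)×4 + 3 = 31 overall.
Running totals: A7 ends at 4, Abm ends at 7, Adim ends at 8, Bbsus4 ends at 13, Bm ends at 19, Abmaj7 ends at 21, Em ends at 26, Db ends at 29, Abm7 ends at 32.
Beat 31 falls within Abm7.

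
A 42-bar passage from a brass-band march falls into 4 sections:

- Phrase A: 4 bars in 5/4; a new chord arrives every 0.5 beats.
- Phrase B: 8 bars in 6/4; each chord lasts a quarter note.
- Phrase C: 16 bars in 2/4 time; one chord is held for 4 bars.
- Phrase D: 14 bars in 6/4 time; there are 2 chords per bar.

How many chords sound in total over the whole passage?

120 chords

A: 4 bars × 5 beats = 20 beats; 0.5 beats/chord → 40 chords.
B: 8 bars × 6 beats = 48 beats; 1 beat/chord → 48 chords.
C: 16 bars × 2 beats = 32 beats; 8 beats/chord → 4 chords.
D: 14 bars × 6 beats = 84 beats; 3 beats/chord → 28 chords.
Total: 40 + 48 + 4 + 28 = 120.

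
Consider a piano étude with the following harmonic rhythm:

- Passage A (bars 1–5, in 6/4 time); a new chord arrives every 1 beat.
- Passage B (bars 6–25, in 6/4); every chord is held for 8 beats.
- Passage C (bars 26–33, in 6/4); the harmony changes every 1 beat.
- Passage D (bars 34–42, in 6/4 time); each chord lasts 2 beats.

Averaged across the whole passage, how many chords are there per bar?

20/7 chords per bar

A: 5 × 6 = 30 beats ÷ 1 = 30 chords.
B: 20 × 6 = 120 beats ÷ 8 = 15 chords.
C: 8 × 6 = 48 beats ÷ 1 = 48 chords.
D: 9 × 6 = 54 beats ÷ 2 = 27 chords.
Overall: 120 chords over 42 bars → 120/42 = 20/7 chords per bar.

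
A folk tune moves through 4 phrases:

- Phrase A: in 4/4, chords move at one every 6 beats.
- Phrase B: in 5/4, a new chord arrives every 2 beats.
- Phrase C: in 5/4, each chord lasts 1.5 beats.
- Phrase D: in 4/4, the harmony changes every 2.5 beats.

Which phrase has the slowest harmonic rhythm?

A: 4/6 = 2/3 chords/bar.
B: 5/2 = 2.5 chords/bar.
C: 5/1.5 = 10/3 chords/bar.
D: 4/2.5 = 1.6 chords/bar.
Slowest is A at 2/3 chords/bar.

Phrase A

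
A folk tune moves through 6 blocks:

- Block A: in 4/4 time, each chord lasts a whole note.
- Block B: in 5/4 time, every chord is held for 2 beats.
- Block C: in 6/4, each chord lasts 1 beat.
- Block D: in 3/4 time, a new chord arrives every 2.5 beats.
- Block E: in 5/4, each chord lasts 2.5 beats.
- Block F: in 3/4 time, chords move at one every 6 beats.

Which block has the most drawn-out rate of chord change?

A: 4/4 = 1 chord/bar.
B: 5/2 = 2.5 chords/bar.
C: 6/1 = 6 chords/bar.
D: 3/2.5 = 1.2 chords/bar.
E: 5/2.5 = 2 chords/bar.
F: 3/6 = 0.5 chords/bar.
Slowest is F at 0.5 chords/bar.

Block F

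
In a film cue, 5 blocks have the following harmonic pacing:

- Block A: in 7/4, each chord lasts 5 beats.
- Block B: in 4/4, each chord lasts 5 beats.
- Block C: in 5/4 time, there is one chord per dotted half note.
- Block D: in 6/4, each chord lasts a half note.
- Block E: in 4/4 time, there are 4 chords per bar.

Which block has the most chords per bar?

Block E

A: 7 beats/bar ÷ 5 beats/chord = 1.4 chords/bar.
B: 4 beats/bar ÷ 5 beats/chord = 0.8 chords/bar.
C: 5 beats/bar ÷ 3 beats/chord = 5/3 chords/bar.
D: 6 beats/bar ÷ 2 beats/chord = 3 chords/bar.
E: 4 beats/bar ÷ 1 beat/chord = 4 chords/bar.
Fastest is E at 4 chords/bar.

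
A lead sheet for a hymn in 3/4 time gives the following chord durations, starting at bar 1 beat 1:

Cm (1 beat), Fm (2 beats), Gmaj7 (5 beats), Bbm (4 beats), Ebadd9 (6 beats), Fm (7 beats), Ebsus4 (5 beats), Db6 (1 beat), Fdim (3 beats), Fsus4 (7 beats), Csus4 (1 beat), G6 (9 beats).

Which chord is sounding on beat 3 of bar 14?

Csus4

Beat 3 of bar 14 is beat (14−1)×3 + 3 = 42 overall.
Running totals: Cm ends at 1, Fm ends at 3, Gmaj7 ends at 8, Bbm ends at 12, Ebadd9 ends at 18, Fm ends at 25, Ebsus4 ends at 30, Db6 ends at 31, Fdim ends at 34, Fsus4 ends at 41, Csus4 ends at 42.
Beat 42 falls within Csus4.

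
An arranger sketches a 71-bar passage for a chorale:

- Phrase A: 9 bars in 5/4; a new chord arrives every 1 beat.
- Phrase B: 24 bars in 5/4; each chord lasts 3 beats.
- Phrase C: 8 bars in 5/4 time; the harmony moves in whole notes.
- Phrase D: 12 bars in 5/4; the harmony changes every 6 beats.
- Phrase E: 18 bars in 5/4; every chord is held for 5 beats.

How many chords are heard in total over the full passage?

123 chords

A: 9·5 = 45 beats, 45/1 = 45 chords.
B: 24·5 = 120 beats, 120/3 = 40 chords.
C: 8·5 = 40 beats, 40/4 = 10 chords.
D: 12·5 = 60 beats, 60/6 = 10 chords.
E: 18·5 = 90 beats, 90/5 = 18 chords.
Total: 45 + 40 + 10 + 10 + 18 = 123.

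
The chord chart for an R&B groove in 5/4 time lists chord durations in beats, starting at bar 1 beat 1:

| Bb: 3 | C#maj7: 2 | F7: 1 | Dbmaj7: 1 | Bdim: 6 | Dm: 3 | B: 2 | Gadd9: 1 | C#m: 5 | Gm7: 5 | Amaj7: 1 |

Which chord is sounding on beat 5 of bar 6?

Amaj7

Beat 5 of bar 6 is beat (6−1)×5 + 5 = 30 overall.
Running totals: Bb ends at 3, C#maj7 ends at 5, F7 ends at 6, Dbmaj7 ends at 7, Bdim ends at 13, Dm ends at 16, B ends at 18, Gadd9 ends at 19, C#m ends at 24, Gm7 ends at 29, Amaj7 ends at 30.
Beat 30 falls within Amaj7.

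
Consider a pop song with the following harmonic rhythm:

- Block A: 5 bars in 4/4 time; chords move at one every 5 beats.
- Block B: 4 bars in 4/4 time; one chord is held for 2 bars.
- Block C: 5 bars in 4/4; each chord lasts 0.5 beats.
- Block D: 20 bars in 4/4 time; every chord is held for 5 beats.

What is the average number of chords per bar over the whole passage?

A: 5 bars of 4 beats is 20 beats; at 5 beats each that's 4 chords.
B: 4 bars of 4 beats is 16 beats; at 8 beats each that's 2 chords.
C: 5 bars of 4 beats is 20 beats; at 0.5 beats each that's 40 chords.
D: 20 bars of 4 beats is 80 beats; at 5 beats each that's 16 chords.
Overall: 62 chords over 34 bars → 62/34 = 31/17 chords per bar.

31/17 chords per bar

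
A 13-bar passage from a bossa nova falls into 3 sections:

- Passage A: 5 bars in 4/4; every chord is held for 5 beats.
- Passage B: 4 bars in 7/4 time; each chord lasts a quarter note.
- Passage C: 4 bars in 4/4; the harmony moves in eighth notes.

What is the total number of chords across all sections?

A has 20 beats and chords last 5 each, so 4 chords.
B has 28 beats and chords last 1 each, so 28 chords.
C has 16 beats and chords last 0.5 each, so 32 chords.
Total: 4 + 28 + 32 = 64.

64 chords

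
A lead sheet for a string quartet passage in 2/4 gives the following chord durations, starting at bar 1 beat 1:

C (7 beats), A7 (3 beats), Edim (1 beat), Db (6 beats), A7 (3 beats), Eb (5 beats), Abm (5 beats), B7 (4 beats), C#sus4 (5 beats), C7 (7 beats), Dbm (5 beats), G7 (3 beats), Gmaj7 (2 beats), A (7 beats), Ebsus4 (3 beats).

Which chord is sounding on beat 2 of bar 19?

Beat 2 of bar 19 is beat (19−1)×2 + 2 = 38 overall.
Running totals: C ends at 7, A7 ends at 10, Edim ends at 11, Db ends at 17, A7 ends at 20, Eb ends at 25, Abm ends at 30, B7 ends at 34, C#sus4 ends at 39.
Beat 38 falls within C#sus4.

C#sus4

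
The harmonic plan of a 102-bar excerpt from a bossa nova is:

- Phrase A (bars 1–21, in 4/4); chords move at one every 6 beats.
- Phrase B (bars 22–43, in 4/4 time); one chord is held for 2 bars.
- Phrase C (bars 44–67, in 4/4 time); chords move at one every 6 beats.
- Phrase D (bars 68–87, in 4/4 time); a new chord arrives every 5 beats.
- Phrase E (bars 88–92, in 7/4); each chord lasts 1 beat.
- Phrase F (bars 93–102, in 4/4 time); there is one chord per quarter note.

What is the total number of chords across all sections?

132 chords

A: 21 bars × 4 beats = 84 beats; 6 beats/chord → 14 chords.
B: 22 bars × 4 beats = 88 beats; 8 beats/chord → 11 chords.
C: 24 bars × 4 beats = 96 beats; 6 beats/chord → 16 chords.
D: 20 bars × 4 beats = 80 beats; 5 beats/chord → 16 chords.
E: 5 bars × 7 beats = 35 beats; 1 beat/chord → 35 chords.
F: 10 bars × 4 beats = 40 beats; 1 beat/chord → 40 chords.
Total: 14 + 11 + 16 + 16 + 35 + 40 = 132.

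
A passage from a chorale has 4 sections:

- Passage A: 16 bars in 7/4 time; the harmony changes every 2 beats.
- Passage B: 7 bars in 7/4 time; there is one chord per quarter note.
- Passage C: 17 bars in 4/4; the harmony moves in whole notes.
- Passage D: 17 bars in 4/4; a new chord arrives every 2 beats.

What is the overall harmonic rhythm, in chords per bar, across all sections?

A: 16 × 7 = 112 beats ÷ 2 = 56 chords.
B: 7 × 7 = 49 beats ÷ 1 = 49 chords.
C: 17 × 4 = 68 beats ÷ 4 = 17 chords.
D: 17 × 4 = 68 beats ÷ 2 = 34 chords.
Overall: 156 chords over 57 bars → 156/57 = 52/19 chords per bar.

52/19 chords per bar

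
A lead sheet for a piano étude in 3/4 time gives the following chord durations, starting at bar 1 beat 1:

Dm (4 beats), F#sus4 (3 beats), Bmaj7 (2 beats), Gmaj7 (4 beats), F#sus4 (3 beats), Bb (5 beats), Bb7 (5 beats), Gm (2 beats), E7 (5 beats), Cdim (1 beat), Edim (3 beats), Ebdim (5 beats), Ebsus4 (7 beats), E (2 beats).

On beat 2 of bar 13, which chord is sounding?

Beat 2 of bar 13 is beat (13−1)×3 + 2 = 38 overall.
Running totals: Dm ends at 4, F#sus4 ends at 7, Bmaj7 ends at 9, Gmaj7 ends at 13, F#sus4 ends at 16, Bb ends at 21, Bb7 ends at 26, Gm ends at 28, E7 ends at 33, Cdim ends at 34, Edim ends at 37, Ebdim ends at 42.
Beat 38 falls within Ebdim.

Ebdim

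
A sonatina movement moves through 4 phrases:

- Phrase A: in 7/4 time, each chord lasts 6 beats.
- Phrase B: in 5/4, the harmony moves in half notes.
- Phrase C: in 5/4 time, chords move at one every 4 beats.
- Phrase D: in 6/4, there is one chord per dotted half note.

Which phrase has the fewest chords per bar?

A: 7 beats/bar ÷ 6 beats/chord = 7/6 chords/bar.
B: 5 beats/bar ÷ 2 beats/chord = 2.5 chords/bar.
C: 5 beats/bar ÷ 4 beats/chord = 1.25 chords/bar.
D: 6 beats/bar ÷ 3 beats/chord = 2 chords/bar.
Slowest is A at 7/6 chords/bar.

Phrase A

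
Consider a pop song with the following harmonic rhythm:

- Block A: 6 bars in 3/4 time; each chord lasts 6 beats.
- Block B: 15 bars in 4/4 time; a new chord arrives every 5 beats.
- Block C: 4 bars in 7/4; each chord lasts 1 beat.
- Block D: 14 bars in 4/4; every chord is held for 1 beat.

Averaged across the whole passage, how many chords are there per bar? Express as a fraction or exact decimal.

A: 6 × 3 = 18 beats ÷ 6 = 3 chords.
B: 15 × 4 = 60 beats ÷ 5 = 12 chords.
C: 4 × 7 = 28 beats ÷ 1 = 28 chords.
D: 14 × 4 = 56 beats ÷ 1 = 56 chords.
Overall: 99 chords over 39 bars → 99/39 = 33/13 chords per bar.

33/13 chords per bar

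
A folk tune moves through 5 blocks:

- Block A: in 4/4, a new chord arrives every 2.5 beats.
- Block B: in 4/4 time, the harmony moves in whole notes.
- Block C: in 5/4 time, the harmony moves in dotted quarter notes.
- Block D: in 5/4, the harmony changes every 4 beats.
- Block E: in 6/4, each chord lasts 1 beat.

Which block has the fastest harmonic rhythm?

Block E

A: 4 beats/bar ÷ 2.5 beats/chord = 1.6 chords/bar.
B: 4 beats/bar ÷ 4 beats/chord = 1 chord/bar.
C: 5 beats/bar ÷ 1.5 beats/chord = 10/3 chords/bar.
D: 5 beats/bar ÷ 4 beats/chord = 1.25 chords/bar.
E: 6 beats/bar ÷ 1 beat/chord = 6 chords/bar.
Fastest is E at 6 chords/bar.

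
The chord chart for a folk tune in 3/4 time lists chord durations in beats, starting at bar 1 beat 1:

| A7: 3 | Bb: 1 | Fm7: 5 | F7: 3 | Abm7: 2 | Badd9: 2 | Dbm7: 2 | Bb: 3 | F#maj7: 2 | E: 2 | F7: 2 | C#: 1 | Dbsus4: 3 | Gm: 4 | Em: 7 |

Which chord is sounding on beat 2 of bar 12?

Beat 2 of bar 12 is beat (12−1)×3 + 2 = 35 overall.
Running totals: A7 ends at 3, Bb ends at 4, Fm7 ends at 9, F7 ends at 12, Abm7 ends at 14, Badd9 ends at 16, Dbm7 ends at 18, Bb ends at 21, F#maj7 ends at 23, E ends at 25, F7 ends at 27, C# ends at 28, Dbsus4 ends at 31, Gm ends at 35.
Beat 35 falls within Gm.

Gm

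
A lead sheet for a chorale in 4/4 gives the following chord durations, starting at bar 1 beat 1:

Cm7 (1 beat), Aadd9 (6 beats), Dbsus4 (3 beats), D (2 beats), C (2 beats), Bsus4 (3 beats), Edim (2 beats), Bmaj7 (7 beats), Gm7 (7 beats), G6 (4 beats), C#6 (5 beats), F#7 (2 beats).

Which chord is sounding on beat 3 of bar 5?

Beat 3 of bar 5 is beat (5−1)×4 + 3 = 19 overall.
Running totals: Cm7 ends at 1, Aadd9 ends at 7, Dbsus4 ends at 10, D ends at 12, C ends at 14, Bsus4 ends at 17, Edim ends at 19.
Beat 19 falls within Edim.

Edim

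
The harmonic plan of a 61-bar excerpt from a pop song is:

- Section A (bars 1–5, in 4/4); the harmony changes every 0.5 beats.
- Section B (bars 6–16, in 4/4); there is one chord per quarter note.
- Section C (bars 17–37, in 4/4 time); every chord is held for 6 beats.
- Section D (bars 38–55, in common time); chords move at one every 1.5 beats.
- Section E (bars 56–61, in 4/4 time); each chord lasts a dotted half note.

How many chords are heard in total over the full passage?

154 chords

A: 5 bars × 4 beats = 20 beats; 0.5 beats/chord → 40 chords.
B: 11 bars × 4 beats = 44 beats; 1 beat/chord → 44 chords.
C: 21 bars × 4 beats = 84 beats; 6 beats/chord → 14 chords.
D: 18 bars × 4 beats = 72 beats; 1.5 beats/chord → 48 chords.
E: 6 bars × 4 beats = 24 beats; 3 beats/chord → 8 chords.
Total: 40 + 44 + 14 + 48 + 8 = 154.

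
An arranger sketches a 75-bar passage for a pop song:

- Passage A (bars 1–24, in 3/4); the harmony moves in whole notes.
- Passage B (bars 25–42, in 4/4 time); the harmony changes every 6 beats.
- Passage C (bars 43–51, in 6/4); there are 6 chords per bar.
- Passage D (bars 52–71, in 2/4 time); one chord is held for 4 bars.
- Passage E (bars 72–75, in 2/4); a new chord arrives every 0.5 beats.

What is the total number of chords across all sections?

A: 24 bars × 3 beats = 72 beats; 4 beats/chord → 18 chords.
B: 18 bars × 4 beats = 72 beats; 6 beats/chord → 12 chords.
C: 9 bars × 6 beats = 54 beats; 1 beat/chord → 54 chords.
D: 20 bars × 2 beats = 40 beats; 8 beats/chord → 5 chords.
E: 4 bars × 2 beats = 8 beats; 0.5 beats/chord → 16 chords.
Total: 18 + 12 + 54 + 5 + 16 = 105.

105 chords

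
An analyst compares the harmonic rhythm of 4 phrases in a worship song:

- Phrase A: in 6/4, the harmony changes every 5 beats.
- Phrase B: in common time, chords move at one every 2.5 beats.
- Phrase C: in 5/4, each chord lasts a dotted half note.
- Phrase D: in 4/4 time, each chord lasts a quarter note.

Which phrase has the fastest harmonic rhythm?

Phrase D

A: each chord is 5 beats in 6/4, so 1.2 per bar.
B: each chord is 2.5 beats in 4/4, so 1.6 per bar.
C: each chord is 3 beats in 5/4, so 5/3 per bar.
D: each chord is 1 beat in 4/4, so 4 per bar.
Fastest is D at 4 chords/bar.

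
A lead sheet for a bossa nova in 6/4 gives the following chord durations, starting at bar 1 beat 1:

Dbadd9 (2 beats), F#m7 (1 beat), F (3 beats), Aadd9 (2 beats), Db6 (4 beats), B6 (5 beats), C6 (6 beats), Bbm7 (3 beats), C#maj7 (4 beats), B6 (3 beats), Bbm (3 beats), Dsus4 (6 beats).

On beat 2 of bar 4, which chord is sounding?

C6

Beat 2 of bar 4 is beat (4−1)×6 + 2 = 20 overall.
Running totals: Dbadd9 ends at 2, F#m7 ends at 3, F ends at 6, Aadd9 ends at 8, Db6 ends at 12, B6 ends at 17, C6 ends at 23.
Beat 20 falls within C6.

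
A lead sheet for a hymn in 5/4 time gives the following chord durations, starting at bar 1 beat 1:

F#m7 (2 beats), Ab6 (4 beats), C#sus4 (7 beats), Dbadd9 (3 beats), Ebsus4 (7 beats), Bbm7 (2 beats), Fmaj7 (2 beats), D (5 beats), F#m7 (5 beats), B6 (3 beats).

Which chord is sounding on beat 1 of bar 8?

F#m7

Beat 1 of bar 8 is beat (8−1)×5 + 1 = 36 overall.
Running totals: F#m7 ends at 2, Ab6 ends at 6, C#sus4 ends at 13, Dbadd9 ends at 16, Ebsus4 ends at 23, Bbm7 ends at 25, Fmaj7 ends at 27, D ends at 32, F#m7 ends at 37.
Beat 36 falls within F#m7.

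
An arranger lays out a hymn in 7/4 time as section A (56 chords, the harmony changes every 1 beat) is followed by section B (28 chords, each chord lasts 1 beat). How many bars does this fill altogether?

A: 56 × 1 = 56 beats = 8 bars.
B: 28 × 1 = 28 beats = 4 bars.
Total: 8 + 4 = 12 bars.

12 bars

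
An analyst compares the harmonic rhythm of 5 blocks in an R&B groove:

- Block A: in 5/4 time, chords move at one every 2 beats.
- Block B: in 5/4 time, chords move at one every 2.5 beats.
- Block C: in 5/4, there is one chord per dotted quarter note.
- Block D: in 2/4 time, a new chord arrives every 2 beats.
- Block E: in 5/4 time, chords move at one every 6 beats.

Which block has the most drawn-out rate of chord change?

Block E

A: each chord is 2 beats in 5/4, so 2.5 per bar.
B: each chord is 2.5 beats in 5/4, so 2 per bar.
C: each chord is 1.5 beats in 5/4, so 10/3 per bar.
D: each chord is 2 beats in 2/4, so 1 per bar.
E: each chord is 6 beats in 5/4, so 5/6 per bar.
Slowest is E at 5/6 chords/bar.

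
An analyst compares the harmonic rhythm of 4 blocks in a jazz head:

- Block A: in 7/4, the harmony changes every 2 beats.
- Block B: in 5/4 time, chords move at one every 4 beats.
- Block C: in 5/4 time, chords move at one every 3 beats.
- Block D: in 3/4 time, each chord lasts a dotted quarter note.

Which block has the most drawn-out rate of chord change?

Block B

A: each chord is 2 beats in 7/4, so 3.5 per bar.
B: each chord is 4 beats in 5/4, so 1.25 per bar.
C: each chord is 3 beats in 5/4, so 5/3 per bar.
D: each chord is 1.5 beats in 3/4, so 2 per bar.
Slowest is B at 1.25 chords/bar.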